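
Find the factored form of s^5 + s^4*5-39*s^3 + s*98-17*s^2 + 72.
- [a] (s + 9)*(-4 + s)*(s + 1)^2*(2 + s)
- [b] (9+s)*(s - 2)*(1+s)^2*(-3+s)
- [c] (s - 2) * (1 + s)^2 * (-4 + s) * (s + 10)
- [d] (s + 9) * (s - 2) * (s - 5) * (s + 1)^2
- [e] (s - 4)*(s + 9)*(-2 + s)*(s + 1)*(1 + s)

We need to factor s^5 + s^4*5-39*s^3 + s*98-17*s^2 + 72.
The factored form is (s - 4)*(s + 9)*(-2 + s)*(s + 1)*(1 + s).
e) (s - 4)*(s + 9)*(-2 + s)*(s + 1)*(1 + s)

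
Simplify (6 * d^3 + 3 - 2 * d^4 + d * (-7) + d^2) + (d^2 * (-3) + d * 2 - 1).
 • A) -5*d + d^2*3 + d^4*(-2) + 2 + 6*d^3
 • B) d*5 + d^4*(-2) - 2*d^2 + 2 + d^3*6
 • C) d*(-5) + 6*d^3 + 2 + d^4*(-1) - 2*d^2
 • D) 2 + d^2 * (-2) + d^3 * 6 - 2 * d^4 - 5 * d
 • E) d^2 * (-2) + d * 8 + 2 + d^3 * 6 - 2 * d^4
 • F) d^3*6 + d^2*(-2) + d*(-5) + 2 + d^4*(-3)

Adding the polynomials and combining like terms:
(6*d^3 + 3 - 2*d^4 + d*(-7) + d^2) + (d^2*(-3) + d*2 - 1)
= 2 + d^2 * (-2) + d^3 * 6 - 2 * d^4 - 5 * d
D) 2 + d^2 * (-2) + d^3 * 6 - 2 * d^4 - 5 * d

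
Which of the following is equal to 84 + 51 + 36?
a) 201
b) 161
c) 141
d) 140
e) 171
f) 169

First: 84 + 51 = 135
Then: 135 + 36 = 171
e) 171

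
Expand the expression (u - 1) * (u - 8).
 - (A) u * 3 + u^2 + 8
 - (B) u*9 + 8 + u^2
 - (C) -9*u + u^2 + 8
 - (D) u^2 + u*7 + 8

Expanding (u - 1) * (u - 8):
= -9*u + u^2 + 8
C) -9*u + u^2 + 8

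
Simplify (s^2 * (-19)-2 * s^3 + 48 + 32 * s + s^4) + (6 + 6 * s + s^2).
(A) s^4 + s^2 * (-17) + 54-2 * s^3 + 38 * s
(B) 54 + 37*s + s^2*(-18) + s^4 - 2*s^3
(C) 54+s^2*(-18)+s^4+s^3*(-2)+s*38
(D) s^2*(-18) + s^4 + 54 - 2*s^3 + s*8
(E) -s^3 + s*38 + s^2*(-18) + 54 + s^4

Adding the polynomials and combining like terms:
(s^2*(-19) - 2*s^3 + 48 + 32*s + s^4) + (6 + 6*s + s^2)
= 54+s^2*(-18)+s^4+s^3*(-2)+s*38
C) 54+s^2*(-18)+s^4+s^3*(-2)+s*38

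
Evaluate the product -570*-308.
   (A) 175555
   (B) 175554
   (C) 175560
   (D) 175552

-570 * -308 = 175560
C) 175560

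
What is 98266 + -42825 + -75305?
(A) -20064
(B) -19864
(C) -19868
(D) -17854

First: 98266 + -42825 = 55441
Then: 55441 + -75305 = -19864
B) -19864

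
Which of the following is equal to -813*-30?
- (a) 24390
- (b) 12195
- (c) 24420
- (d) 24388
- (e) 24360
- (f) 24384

-813 * -30 = 24390
a) 24390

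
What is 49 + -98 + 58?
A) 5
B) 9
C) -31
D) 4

First: 49 + -98 = -49
Then: -49 + 58 = 9
B) 9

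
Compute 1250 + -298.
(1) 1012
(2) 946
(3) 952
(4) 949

1250 + -298 = 952
3) 952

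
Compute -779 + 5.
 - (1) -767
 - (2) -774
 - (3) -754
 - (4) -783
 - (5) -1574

-779 + 5 = -774
2) -774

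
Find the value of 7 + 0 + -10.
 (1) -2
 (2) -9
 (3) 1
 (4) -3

First: 7 + 0 = 7
Then: 7 + -10 = -3
4) -3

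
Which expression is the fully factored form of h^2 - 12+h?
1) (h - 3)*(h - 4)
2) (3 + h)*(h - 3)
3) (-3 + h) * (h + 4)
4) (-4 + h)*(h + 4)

We need to factor h^2 - 12+h.
The factored form is (-3 + h) * (h + 4).
3) (-3 + h) * (h + 4)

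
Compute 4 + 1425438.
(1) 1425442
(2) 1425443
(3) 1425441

4 + 1425438 = 1425442
1) 1425442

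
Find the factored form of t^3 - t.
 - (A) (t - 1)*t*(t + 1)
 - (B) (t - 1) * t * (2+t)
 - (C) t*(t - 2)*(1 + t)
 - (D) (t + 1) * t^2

We need to factor t^3 - t.
The factored form is (t - 1)*t*(t + 1).
A) (t - 1)*t*(t + 1)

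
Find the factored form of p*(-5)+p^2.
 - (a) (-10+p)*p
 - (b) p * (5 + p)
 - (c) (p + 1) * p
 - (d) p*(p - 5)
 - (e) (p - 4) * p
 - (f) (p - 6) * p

We need to factor p*(-5)+p^2.
The factored form is p*(p - 5).
d) p*(p - 5)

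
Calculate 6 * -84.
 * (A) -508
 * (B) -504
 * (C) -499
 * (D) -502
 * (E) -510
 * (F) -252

6 * -84 = -504
B) -504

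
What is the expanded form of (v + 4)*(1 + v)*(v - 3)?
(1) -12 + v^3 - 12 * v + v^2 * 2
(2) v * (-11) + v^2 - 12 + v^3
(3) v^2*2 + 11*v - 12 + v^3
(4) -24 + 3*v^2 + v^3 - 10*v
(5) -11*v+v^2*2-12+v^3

Expanding (v + 4)*(1 + v)*(v - 3):
= -11*v+v^2*2-12+v^3
5) -11*v+v^2*2-12+v^3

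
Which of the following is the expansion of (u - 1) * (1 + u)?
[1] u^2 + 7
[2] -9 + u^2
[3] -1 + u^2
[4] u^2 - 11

Expanding (u - 1) * (1 + u):
= -1 + u^2
3) -1 + u^2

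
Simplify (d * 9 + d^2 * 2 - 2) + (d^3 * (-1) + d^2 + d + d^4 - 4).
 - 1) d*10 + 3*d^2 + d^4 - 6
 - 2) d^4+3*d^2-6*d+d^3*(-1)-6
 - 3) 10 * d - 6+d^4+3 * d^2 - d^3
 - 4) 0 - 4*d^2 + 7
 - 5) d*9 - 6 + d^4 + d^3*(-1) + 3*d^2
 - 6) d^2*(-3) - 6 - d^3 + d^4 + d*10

Adding the polynomials and combining like terms:
(d*9 + d^2*2 - 2) + (d^3*(-1) + d^2 + d + d^4 - 4)
= 10 * d - 6+d^4+3 * d^2 - d^3
3) 10 * d - 6+d^4+3 * d^2 - d^3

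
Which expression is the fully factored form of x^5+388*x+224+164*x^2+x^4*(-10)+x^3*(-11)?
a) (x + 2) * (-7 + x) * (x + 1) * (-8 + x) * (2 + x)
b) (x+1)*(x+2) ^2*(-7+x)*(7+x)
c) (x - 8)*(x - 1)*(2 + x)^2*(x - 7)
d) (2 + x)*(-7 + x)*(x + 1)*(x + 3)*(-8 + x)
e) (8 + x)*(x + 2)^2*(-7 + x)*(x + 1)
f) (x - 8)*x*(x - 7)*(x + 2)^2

We need to factor x^5+388*x+224+164*x^2+x^4*(-10)+x^3*(-11).
The factored form is (x + 2) * (-7 + x) * (x + 1) * (-8 + x) * (2 + x).
a) (x + 2) * (-7 + x) * (x + 1) * (-8 + x) * (2 + x)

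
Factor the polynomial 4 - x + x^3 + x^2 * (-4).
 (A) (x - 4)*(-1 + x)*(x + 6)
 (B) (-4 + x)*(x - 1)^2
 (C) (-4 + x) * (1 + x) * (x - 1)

We need to factor 4 - x + x^3 + x^2 * (-4).
The factored form is (-4 + x) * (1 + x) * (x - 1).
C) (-4 + x) * (1 + x) * (x - 1)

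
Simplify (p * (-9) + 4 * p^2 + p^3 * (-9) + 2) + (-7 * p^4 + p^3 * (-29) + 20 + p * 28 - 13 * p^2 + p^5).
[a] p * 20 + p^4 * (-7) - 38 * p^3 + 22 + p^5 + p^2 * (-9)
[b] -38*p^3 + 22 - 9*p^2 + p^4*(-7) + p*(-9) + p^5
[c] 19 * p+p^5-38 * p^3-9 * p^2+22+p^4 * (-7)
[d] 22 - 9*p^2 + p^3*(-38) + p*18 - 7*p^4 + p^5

Adding the polynomials and combining like terms:
(p*(-9) + 4*p^2 + p^3*(-9) + 2) + (-7*p^4 + p^3*(-29) + 20 + p*28 - 13*p^2 + p^5)
= 19 * p+p^5-38 * p^3-9 * p^2+22+p^4 * (-7)
c) 19 * p+p^5-38 * p^3-9 * p^2+22+p^4 * (-7)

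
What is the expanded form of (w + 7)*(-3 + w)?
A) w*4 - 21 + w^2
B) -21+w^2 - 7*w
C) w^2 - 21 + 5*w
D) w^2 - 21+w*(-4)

Expanding (w + 7)*(-3 + w):
= w*4 - 21 + w^2
A) w*4 - 21 + w^2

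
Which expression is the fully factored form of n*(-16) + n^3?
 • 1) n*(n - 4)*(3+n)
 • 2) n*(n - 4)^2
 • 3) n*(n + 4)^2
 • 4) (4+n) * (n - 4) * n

We need to factor n*(-16) + n^3.
The factored form is (4+n) * (n - 4) * n.
4) (4+n) * (n - 4) * n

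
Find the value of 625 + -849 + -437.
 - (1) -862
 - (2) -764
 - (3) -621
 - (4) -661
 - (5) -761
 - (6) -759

First: 625 + -849 = -224
Then: -224 + -437 = -661
4) -661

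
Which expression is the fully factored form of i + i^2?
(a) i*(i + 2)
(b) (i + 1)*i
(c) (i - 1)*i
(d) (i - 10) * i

We need to factor i + i^2.
The factored form is (i + 1)*i.
b) (i + 1)*i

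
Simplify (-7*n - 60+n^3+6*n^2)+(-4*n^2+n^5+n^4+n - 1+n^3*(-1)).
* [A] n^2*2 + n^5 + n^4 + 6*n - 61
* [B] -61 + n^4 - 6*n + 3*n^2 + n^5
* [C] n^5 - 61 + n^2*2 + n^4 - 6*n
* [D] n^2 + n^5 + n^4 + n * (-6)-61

Adding the polynomials and combining like terms:
(-7*n - 60 + n^3 + 6*n^2) + (-4*n^2 + n^5 + n^4 + n - 1 + n^3*(-1))
= n^5 - 61 + n^2*2 + n^4 - 6*n
C) n^5 - 61 + n^2*2 + n^4 - 6*n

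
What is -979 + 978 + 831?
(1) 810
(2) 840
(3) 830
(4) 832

First: -979 + 978 = -1
Then: -1 + 831 = 830
3) 830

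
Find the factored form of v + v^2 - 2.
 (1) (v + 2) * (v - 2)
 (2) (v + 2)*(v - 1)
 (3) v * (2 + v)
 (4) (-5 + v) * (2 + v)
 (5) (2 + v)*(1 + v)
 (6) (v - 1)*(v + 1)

We need to factor v + v^2 - 2.
The factored form is (v + 2)*(v - 1).
2) (v + 2)*(v - 1)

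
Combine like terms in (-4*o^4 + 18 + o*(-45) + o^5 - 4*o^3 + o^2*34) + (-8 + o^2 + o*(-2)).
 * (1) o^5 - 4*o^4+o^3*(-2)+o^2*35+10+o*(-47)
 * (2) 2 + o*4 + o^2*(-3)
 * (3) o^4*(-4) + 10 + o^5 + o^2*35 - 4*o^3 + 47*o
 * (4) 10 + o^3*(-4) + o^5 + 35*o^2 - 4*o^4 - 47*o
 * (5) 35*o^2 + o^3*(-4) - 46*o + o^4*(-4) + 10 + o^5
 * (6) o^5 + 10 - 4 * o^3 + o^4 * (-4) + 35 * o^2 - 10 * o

Adding the polynomials and combining like terms:
(-4*o^4 + 18 + o*(-45) + o^5 - 4*o^3 + o^2*34) + (-8 + o^2 + o*(-2))
= 10 + o^3*(-4) + o^5 + 35*o^2 - 4*o^4 - 47*o
4) 10 + o^3*(-4) + o^5 + 35*o^2 - 4*o^4 - 47*o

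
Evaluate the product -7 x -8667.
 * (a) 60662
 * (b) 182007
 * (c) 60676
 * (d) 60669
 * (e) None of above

-7 * -8667 = 60669
d) 60669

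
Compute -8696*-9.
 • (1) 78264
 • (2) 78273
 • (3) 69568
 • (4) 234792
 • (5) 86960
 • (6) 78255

-8696 * -9 = 78264
1) 78264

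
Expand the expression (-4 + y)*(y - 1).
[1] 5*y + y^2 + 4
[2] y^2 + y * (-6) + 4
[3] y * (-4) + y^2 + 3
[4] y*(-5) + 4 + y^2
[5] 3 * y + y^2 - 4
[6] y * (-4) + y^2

Expanding (-4 + y)*(y - 1):
= y*(-5) + 4 + y^2
4) y*(-5) + 4 + y^2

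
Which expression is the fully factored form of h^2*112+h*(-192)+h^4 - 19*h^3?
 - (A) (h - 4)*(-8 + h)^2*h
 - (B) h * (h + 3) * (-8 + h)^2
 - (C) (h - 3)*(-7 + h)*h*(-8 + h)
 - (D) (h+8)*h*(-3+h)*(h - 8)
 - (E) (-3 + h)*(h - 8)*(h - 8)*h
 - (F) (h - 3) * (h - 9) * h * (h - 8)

We need to factor h^2*112+h*(-192)+h^4 - 19*h^3.
The factored form is (-3 + h)*(h - 8)*(h - 8)*h.
E) (-3 + h)*(h - 8)*(h - 8)*h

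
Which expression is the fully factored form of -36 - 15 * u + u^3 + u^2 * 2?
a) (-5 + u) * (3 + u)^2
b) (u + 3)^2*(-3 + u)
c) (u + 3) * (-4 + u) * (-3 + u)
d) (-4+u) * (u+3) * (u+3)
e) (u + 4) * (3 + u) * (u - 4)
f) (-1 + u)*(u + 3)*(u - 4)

We need to factor -36 - 15 * u + u^3 + u^2 * 2.
The factored form is (-4+u) * (u+3) * (u+3).
d) (-4+u) * (u+3) * (u+3)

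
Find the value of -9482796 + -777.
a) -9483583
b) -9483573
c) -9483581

-9482796 + -777 = -9483573
b) -9483573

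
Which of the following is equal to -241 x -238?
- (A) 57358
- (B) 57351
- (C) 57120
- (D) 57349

-241 * -238 = 57358
A) 57358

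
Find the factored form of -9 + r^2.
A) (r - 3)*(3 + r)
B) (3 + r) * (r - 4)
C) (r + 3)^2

We need to factor -9 + r^2.
The factored form is (r - 3)*(3 + r).
A) (r - 3)*(3 + r)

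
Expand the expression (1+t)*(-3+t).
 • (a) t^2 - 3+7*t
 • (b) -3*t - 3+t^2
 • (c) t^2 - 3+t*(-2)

Expanding (1+t)*(-3+t):
= t^2 - 3+t*(-2)
c) t^2 - 3+t*(-2)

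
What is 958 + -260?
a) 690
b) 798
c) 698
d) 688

958 + -260 = 698
c) 698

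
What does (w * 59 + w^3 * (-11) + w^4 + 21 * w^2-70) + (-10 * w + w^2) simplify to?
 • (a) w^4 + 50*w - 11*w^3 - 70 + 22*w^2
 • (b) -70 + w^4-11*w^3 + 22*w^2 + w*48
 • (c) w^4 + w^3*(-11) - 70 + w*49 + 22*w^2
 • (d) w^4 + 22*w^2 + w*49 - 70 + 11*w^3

Adding the polynomials and combining like terms:
(w*59 + w^3*(-11) + w^4 + 21*w^2 - 70) + (-10*w + w^2)
= w^4 + w^3*(-11) - 70 + w*49 + 22*w^2
c) w^4 + w^3*(-11) - 70 + w*49 + 22*w^2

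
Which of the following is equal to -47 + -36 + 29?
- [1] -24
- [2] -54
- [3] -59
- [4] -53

First: -47 + -36 = -83
Then: -83 + 29 = -54
2) -54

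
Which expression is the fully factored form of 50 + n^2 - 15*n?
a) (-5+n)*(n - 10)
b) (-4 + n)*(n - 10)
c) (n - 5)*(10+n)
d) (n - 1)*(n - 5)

We need to factor 50 + n^2 - 15*n.
The factored form is (-5+n)*(n - 10).
a) (-5+n)*(n - 10)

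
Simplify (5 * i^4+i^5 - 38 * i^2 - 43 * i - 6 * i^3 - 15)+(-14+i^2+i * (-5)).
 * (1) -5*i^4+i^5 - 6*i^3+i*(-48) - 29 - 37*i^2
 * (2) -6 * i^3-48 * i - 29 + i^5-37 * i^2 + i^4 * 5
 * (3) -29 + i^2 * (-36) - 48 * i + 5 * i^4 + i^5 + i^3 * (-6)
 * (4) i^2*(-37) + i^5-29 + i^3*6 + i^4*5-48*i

Adding the polynomials and combining like terms:
(5*i^4 + i^5 - 38*i^2 - 43*i - 6*i^3 - 15) + (-14 + i^2 + i*(-5))
= -6 * i^3-48 * i - 29 + i^5-37 * i^2 + i^4 * 5
2) -6 * i^3-48 * i - 29 + i^5-37 * i^2 + i^4 * 5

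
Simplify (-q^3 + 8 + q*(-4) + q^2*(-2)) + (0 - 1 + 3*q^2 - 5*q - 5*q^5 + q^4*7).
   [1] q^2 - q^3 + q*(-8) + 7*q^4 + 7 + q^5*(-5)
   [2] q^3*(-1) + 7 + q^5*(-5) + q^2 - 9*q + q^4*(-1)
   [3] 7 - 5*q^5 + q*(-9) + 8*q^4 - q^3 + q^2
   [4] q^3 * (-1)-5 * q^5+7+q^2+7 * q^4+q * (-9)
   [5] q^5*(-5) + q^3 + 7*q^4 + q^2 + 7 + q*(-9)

Adding the polynomials and combining like terms:
(-q^3 + 8 + q*(-4) + q^2*(-2)) + (0 - 1 + 3*q^2 - 5*q - 5*q^5 + q^4*7)
= q^3 * (-1)-5 * q^5+7+q^2+7 * q^4+q * (-9)
4) q^3 * (-1)-5 * q^5+7+q^2+7 * q^4+q * (-9)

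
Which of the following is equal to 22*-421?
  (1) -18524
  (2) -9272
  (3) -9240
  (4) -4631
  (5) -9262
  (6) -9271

22 * -421 = -9262
5) -9262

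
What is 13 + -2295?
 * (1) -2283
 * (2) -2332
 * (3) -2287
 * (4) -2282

13 + -2295 = -2282
4) -2282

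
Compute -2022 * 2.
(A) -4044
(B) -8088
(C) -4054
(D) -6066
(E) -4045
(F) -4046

-2022 * 2 = -4044
A) -4044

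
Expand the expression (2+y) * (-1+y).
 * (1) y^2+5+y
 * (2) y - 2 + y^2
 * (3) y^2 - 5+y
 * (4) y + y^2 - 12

Expanding (2+y) * (-1+y):
= y - 2 + y^2
2) y - 2 + y^2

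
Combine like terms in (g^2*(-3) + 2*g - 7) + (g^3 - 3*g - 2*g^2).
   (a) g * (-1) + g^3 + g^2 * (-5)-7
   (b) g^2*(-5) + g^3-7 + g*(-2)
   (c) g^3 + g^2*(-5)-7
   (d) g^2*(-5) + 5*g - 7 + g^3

Adding the polynomials and combining like terms:
(g^2*(-3) + 2*g - 7) + (g^3 - 3*g - 2*g^2)
= g * (-1) + g^3 + g^2 * (-5)-7
a) g * (-1) + g^3 + g^2 * (-5)-7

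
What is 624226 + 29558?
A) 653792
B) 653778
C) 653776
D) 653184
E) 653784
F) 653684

624226 + 29558 = 653784
E) 653784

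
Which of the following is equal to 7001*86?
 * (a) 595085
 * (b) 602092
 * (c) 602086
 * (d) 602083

7001 * 86 = 602086
c) 602086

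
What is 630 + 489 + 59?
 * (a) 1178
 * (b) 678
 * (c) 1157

First: 630 + 489 = 1119
Then: 1119 + 59 = 1178
a) 1178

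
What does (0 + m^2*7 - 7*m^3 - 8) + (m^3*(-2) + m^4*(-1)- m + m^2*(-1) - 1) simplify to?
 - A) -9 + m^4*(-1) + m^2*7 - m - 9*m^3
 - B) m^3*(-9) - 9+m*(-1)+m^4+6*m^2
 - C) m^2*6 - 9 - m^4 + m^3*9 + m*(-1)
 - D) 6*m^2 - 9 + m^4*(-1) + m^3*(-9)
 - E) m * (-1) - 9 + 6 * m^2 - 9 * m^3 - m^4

Adding the polynomials and combining like terms:
(0 + m^2*7 - 7*m^3 - 8) + (m^3*(-2) + m^4*(-1) - m + m^2*(-1) - 1)
= m * (-1) - 9 + 6 * m^2 - 9 * m^3 - m^4
E) m * (-1) - 9 + 6 * m^2 - 9 * m^3 - m^4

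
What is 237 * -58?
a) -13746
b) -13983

237 * -58 = -13746
a) -13746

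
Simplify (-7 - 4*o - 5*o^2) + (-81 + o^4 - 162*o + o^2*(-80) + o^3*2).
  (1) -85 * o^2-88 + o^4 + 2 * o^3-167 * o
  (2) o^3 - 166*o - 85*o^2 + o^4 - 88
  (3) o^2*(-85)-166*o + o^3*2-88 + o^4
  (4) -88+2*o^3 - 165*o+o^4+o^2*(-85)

Adding the polynomials and combining like terms:
(-7 - 4*o - 5*o^2) + (-81 + o^4 - 162*o + o^2*(-80) + o^3*2)
= o^2*(-85)-166*o + o^3*2-88 + o^4
3) o^2*(-85)-166*o + o^3*2-88 + o^4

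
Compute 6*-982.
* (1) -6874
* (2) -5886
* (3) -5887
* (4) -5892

6 * -982 = -5892
4) -5892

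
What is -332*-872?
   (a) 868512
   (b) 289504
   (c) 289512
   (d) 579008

-332 * -872 = 289504
b) 289504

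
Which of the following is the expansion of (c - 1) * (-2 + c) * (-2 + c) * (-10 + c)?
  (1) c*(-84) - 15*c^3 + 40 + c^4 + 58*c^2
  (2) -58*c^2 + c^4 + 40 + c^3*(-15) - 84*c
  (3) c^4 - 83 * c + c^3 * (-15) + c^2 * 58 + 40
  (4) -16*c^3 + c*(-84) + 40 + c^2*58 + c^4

Expanding (c - 1) * (-2 + c) * (-2 + c) * (-10 + c):
= c*(-84) - 15*c^3 + 40 + c^4 + 58*c^2
1) c*(-84) - 15*c^3 + 40 + c^4 + 58*c^2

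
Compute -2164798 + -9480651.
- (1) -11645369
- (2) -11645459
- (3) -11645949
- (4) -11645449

-2164798 + -9480651 = -11645449
4) -11645449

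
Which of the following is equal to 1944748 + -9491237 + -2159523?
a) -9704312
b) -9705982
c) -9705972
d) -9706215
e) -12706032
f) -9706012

First: 1944748 + -9491237 = -7546489
Then: -7546489 + -2159523 = -9706012
f) -9706012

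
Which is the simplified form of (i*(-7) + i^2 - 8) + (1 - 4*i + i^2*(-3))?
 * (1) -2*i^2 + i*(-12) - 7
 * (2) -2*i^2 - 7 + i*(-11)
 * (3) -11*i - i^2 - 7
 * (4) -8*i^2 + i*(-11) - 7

Adding the polynomials and combining like terms:
(i*(-7) + i^2 - 8) + (1 - 4*i + i^2*(-3))
= -2*i^2 - 7 + i*(-11)
2) -2*i^2 - 7 + i*(-11)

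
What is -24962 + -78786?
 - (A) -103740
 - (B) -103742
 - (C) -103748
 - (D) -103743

-24962 + -78786 = -103748
C) -103748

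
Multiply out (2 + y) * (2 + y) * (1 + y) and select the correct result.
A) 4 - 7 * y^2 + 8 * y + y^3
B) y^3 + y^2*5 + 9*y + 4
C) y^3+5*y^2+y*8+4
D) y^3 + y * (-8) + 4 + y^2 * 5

Expanding (2 + y) * (2 + y) * (1 + y):
= y^3+5*y^2+y*8+4
C) y^3+5*y^2+y*8+4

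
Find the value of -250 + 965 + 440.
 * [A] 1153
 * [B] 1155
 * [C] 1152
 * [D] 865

First: -250 + 965 = 715
Then: 715 + 440 = 1155
B) 1155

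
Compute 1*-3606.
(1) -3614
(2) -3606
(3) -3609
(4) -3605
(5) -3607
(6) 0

1 * -3606 = -3606
2) -3606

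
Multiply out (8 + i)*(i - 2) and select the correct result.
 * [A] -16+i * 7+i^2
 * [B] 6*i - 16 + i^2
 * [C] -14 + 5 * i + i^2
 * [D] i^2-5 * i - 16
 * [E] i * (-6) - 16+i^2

Expanding (8 + i)*(i - 2):
= 6*i - 16 + i^2
B) 6*i - 16 + i^2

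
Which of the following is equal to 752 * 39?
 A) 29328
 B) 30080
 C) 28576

752 * 39 = 29328
A) 29328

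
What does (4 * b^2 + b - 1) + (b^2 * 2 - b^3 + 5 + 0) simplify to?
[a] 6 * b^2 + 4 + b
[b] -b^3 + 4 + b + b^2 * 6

Adding the polynomials and combining like terms:
(4*b^2 + b - 1) + (b^2*2 - b^3 + 5 + 0)
= -b^3 + 4 + b + b^2 * 6
b) -b^3 + 4 + b + b^2 * 6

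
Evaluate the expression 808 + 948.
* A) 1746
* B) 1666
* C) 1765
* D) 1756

808 + 948 = 1756
D) 1756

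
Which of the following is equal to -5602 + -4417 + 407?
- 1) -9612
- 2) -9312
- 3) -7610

First: -5602 + -4417 = -10019
Then: -10019 + 407 = -9612
1) -9612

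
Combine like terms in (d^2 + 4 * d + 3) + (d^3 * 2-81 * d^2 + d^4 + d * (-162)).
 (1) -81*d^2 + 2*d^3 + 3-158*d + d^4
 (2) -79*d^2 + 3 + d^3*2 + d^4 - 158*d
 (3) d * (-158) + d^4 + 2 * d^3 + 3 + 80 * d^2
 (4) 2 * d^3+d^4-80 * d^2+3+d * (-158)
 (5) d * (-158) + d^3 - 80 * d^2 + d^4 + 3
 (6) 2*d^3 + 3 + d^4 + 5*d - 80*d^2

Adding the polynomials and combining like terms:
(d^2 + 4*d + 3) + (d^3*2 - 81*d^2 + d^4 + d*(-162))
= 2 * d^3+d^4-80 * d^2+3+d * (-158)
4) 2 * d^3+d^4-80 * d^2+3+d * (-158)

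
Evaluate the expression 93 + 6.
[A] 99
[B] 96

93 + 6 = 99
A) 99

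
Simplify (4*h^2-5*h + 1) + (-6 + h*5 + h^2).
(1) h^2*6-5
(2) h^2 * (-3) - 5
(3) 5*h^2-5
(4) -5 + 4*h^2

Adding the polynomials and combining like terms:
(4*h^2 - 5*h + 1) + (-6 + h*5 + h^2)
= 5*h^2-5
3) 5*h^2-5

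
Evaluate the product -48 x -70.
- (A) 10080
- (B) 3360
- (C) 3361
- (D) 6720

-48 * -70 = 3360
B) 3360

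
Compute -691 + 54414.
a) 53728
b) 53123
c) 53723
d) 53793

-691 + 54414 = 53723
c) 53723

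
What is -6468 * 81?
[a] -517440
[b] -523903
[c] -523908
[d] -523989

-6468 * 81 = -523908
c) -523908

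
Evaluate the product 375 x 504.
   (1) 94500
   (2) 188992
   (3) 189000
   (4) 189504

375 * 504 = 189000
3) 189000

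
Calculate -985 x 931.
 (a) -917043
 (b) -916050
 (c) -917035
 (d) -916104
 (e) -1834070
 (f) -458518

-985 * 931 = -917035
c) -917035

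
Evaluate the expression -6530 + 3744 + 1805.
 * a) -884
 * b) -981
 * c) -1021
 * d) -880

First: -6530 + 3744 = -2786
Then: -2786 + 1805 = -981
b) -981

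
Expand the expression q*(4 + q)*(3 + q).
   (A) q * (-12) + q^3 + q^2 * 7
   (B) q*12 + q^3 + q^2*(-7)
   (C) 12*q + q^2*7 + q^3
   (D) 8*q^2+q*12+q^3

Expanding q*(4 + q)*(3 + q):
= 12*q + q^2*7 + q^3
C) 12*q + q^2*7 + q^3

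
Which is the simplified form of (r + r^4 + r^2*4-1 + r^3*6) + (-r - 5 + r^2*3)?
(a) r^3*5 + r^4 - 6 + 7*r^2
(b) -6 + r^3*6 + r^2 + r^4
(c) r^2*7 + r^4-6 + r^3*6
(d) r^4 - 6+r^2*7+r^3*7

Adding the polynomials and combining like terms:
(r + r^4 + r^2*4 - 1 + r^3*6) + (-r - 5 + r^2*3)
= r^2*7 + r^4-6 + r^3*6
c) r^2*7 + r^4-6 + r^3*6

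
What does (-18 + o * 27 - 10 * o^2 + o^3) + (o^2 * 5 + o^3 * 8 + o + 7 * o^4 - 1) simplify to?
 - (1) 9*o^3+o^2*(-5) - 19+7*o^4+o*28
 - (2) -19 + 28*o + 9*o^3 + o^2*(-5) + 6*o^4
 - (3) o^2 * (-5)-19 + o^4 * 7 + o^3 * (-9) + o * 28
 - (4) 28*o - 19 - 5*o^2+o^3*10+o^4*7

Adding the polynomials and combining like terms:
(-18 + o*27 - 10*o^2 + o^3) + (o^2*5 + o^3*8 + o + 7*o^4 - 1)
= 9*o^3+o^2*(-5) - 19+7*o^4+o*28
1) 9*o^3+o^2*(-5) - 19+7*o^4+o*28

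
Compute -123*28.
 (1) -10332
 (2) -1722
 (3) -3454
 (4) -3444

-123 * 28 = -3444
4) -3444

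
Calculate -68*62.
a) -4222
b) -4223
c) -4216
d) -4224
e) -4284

-68 * 62 = -4216
c) -4216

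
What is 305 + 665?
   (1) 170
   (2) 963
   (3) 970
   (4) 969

305 + 665 = 970
3) 970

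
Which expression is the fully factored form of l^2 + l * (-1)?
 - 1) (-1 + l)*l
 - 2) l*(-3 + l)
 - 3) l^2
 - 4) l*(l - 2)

We need to factor l^2 + l * (-1).
The factored form is (-1 + l)*l.
1) (-1 + l)*l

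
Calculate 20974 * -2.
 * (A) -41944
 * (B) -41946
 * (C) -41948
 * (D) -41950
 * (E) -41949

20974 * -2 = -41948
C) -41948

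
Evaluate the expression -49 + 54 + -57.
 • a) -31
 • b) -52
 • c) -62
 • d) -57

First: -49 + 54 = 5
Then: 5 + -57 = -52
b) -52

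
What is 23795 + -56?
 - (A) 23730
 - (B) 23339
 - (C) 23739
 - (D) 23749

23795 + -56 = 23739
C) 23739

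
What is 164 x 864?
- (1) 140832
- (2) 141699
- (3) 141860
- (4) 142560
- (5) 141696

164 * 864 = 141696
5) 141696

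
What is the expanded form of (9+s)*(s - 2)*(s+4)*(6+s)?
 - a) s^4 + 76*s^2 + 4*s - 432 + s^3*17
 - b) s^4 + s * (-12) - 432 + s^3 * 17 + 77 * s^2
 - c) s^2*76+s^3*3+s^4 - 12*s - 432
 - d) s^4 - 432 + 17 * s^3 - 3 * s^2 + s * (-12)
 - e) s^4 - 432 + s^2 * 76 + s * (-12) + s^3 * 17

Expanding (9+s)*(s - 2)*(s+4)*(6+s):
= s^4 - 432 + s^2 * 76 + s * (-12) + s^3 * 17
e) s^4 - 432 + s^2 * 76 + s * (-12) + s^3 * 17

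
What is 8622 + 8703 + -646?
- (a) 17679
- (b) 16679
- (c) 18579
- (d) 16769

First: 8622 + 8703 = 17325
Then: 17325 + -646 = 16679
b) 16679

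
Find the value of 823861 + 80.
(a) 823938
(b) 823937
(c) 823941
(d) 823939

823861 + 80 = 823941
c) 823941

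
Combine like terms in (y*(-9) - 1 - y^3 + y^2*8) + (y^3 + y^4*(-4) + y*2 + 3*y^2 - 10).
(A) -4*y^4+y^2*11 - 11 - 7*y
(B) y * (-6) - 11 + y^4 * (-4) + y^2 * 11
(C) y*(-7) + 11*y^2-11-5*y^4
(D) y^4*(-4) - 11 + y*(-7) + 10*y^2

Adding the polynomials and combining like terms:
(y*(-9) - 1 - y^3 + y^2*8) + (y^3 + y^4*(-4) + y*2 + 3*y^2 - 10)
= -4*y^4+y^2*11 - 11 - 7*y
A) -4*y^4+y^2*11 - 11 - 7*y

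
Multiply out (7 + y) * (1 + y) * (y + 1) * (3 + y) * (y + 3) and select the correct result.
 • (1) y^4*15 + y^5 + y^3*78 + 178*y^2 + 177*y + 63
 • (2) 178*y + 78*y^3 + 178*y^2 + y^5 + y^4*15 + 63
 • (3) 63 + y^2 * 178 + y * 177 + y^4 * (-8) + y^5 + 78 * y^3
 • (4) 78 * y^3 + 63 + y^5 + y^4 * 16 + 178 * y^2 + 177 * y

Expanding (7 + y) * (1 + y) * (y + 1) * (3 + y) * (y + 3):
= y^4*15 + y^5 + y^3*78 + 178*y^2 + 177*y + 63
1) y^4*15 + y^5 + y^3*78 + 178*y^2 + 177*y + 63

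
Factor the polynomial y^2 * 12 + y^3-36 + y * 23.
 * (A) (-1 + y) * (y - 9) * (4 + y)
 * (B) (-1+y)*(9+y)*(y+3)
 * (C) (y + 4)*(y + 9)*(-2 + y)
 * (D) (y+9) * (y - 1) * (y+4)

We need to factor y^2 * 12 + y^3-36 + y * 23.
The factored form is (y+9) * (y - 1) * (y+4).
D) (y+9) * (y - 1) * (y+4)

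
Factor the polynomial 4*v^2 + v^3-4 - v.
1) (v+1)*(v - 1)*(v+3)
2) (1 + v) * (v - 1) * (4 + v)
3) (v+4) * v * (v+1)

We need to factor 4*v^2 + v^3-4 - v.
The factored form is (1 + v) * (v - 1) * (4 + v).
2) (1 + v) * (v - 1) * (4 + v)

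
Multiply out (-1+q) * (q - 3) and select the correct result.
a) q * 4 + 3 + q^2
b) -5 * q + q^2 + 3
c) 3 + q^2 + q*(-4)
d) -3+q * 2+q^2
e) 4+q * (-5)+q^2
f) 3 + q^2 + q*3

Expanding (-1+q) * (q - 3):
= 3 + q^2 + q*(-4)
c) 3 + q^2 + q*(-4)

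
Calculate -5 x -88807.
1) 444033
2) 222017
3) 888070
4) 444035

-5 * -88807 = 444035
4) 444035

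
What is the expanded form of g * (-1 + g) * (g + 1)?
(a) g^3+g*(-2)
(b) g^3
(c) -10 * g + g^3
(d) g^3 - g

Expanding g * (-1 + g) * (g + 1):
= g^3 - g
d) g^3 - g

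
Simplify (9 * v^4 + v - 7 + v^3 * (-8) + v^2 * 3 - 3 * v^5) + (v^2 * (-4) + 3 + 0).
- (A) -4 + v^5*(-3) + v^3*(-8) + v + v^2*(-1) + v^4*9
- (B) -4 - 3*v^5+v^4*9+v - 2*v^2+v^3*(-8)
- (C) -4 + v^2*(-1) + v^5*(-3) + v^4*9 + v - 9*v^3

Adding the polynomials and combining like terms:
(9*v^4 + v - 7 + v^3*(-8) + v^2*3 - 3*v^5) + (v^2*(-4) + 3 + 0)
= -4 + v^5*(-3) + v^3*(-8) + v + v^2*(-1) + v^4*9
A) -4 + v^5*(-3) + v^3*(-8) + v + v^2*(-1) + v^4*9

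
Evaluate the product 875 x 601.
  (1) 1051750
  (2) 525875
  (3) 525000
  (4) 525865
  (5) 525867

875 * 601 = 525875
2) 525875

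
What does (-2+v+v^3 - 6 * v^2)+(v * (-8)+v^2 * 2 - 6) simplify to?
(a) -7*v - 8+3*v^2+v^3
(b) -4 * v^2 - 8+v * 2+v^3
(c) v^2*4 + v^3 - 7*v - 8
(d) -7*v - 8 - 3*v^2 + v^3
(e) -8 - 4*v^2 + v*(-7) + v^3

Adding the polynomials and combining like terms:
(-2 + v + v^3 - 6*v^2) + (v*(-8) + v^2*2 - 6)
= -8 - 4*v^2 + v*(-7) + v^3
e) -8 - 4*v^2 + v*(-7) + v^3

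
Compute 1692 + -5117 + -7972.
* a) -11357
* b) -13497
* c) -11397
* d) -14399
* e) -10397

First: 1692 + -5117 = -3425
Then: -3425 + -7972 = -11397
c) -11397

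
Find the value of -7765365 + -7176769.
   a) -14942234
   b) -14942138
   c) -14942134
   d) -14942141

-7765365 + -7176769 = -14942134
c) -14942134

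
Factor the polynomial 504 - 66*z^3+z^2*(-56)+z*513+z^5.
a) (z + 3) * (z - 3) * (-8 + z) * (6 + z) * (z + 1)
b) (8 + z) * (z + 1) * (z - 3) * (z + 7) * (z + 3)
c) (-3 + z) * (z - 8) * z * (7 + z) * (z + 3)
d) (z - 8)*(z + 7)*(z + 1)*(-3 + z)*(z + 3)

We need to factor 504 - 66*z^3+z^2*(-56)+z*513+z^5.
The factored form is (z - 8)*(z + 7)*(z + 1)*(-3 + z)*(z + 3).
d) (z - 8)*(z + 7)*(z + 1)*(-3 + z)*(z + 3)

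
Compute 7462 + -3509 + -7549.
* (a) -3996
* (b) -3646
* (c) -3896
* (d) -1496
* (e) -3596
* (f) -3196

First: 7462 + -3509 = 3953
Then: 3953 + -7549 = -3596
e) -3596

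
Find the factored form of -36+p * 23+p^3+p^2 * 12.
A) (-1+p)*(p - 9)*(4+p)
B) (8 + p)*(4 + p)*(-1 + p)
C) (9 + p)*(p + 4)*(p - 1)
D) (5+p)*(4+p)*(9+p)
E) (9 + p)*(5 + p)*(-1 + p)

We need to factor -36+p * 23+p^3+p^2 * 12.
The factored form is (9 + p)*(p + 4)*(p - 1).
C) (9 + p)*(p + 4)*(p - 1)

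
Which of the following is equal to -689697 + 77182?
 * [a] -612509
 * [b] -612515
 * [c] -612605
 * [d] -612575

-689697 + 77182 = -612515
b) -612515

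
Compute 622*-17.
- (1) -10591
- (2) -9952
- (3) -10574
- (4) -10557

622 * -17 = -10574
3) -10574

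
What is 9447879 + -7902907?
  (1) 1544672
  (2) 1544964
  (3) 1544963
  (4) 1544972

9447879 + -7902907 = 1544972
4) 1544972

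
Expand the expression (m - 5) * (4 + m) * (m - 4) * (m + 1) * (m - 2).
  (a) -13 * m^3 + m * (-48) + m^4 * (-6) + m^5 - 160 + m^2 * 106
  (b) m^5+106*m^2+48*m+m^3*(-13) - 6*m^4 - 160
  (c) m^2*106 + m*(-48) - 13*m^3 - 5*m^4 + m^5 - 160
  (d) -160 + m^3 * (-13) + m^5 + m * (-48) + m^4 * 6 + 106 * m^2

Expanding (m - 5) * (4 + m) * (m - 4) * (m + 1) * (m - 2):
= -13 * m^3 + m * (-48) + m^4 * (-6) + m^5 - 160 + m^2 * 106
a) -13 * m^3 + m * (-48) + m^4 * (-6) + m^5 - 160 + m^2 * 106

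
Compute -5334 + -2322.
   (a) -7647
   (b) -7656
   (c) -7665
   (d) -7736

-5334 + -2322 = -7656
b) -7656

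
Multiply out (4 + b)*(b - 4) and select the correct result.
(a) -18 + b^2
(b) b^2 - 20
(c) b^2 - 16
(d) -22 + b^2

Expanding (4 + b)*(b - 4):
= b^2 - 16
c) b^2 - 16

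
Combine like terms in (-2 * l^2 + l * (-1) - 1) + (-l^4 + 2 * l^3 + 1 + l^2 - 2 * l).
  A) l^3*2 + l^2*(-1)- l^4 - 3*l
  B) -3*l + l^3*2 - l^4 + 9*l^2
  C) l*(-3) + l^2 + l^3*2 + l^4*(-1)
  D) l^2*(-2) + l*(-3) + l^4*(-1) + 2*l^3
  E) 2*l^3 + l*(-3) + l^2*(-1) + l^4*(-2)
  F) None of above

Adding the polynomials and combining like terms:
(-2*l^2 + l*(-1) - 1) + (-l^4 + 2*l^3 + 1 + l^2 - 2*l)
= l^3*2 + l^2*(-1)- l^4 - 3*l
A) l^3*2 + l^2*(-1)- l^4 - 3*l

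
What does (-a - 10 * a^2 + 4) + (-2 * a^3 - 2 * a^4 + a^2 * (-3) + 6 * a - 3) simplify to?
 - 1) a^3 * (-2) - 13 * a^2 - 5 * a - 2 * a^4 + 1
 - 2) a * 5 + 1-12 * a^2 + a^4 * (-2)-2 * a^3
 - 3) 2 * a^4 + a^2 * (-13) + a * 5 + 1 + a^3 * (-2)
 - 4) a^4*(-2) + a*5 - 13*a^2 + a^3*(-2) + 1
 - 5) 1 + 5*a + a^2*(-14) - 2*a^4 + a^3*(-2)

Adding the polynomials and combining like terms:
(-a - 10*a^2 + 4) + (-2*a^3 - 2*a^4 + a^2*(-3) + 6*a - 3)
= a^4*(-2) + a*5 - 13*a^2 + a^3*(-2) + 1
4) a^4*(-2) + a*5 - 13*a^2 + a^3*(-2) + 1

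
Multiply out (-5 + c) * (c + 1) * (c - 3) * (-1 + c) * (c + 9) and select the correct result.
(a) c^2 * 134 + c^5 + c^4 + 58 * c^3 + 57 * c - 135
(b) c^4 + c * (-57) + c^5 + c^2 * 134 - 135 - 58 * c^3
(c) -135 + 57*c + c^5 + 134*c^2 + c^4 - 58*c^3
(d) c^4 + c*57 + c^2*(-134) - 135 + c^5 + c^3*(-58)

Expanding (-5 + c) * (c + 1) * (c - 3) * (-1 + c) * (c + 9):
= -135 + 57*c + c^5 + 134*c^2 + c^4 - 58*c^3
c) -135 + 57*c + c^5 + 134*c^2 + c^4 - 58*c^3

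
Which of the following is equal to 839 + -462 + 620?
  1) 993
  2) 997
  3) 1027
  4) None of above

First: 839 + -462 = 377
Then: 377 + 620 = 997
2) 997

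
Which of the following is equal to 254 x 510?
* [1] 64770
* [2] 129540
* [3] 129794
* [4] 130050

254 * 510 = 129540
2) 129540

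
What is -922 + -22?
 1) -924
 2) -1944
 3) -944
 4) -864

-922 + -22 = -944
3) -944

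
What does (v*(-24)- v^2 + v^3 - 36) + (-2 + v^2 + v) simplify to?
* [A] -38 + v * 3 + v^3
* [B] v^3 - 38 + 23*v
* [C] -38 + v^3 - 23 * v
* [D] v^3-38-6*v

Adding the polynomials and combining like terms:
(v*(-24) - v^2 + v^3 - 36) + (-2 + v^2 + v)
= -38 + v^3 - 23 * v
C) -38 + v^3 - 23 * v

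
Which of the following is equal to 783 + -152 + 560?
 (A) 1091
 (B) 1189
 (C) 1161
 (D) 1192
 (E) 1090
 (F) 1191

First: 783 + -152 = 631
Then: 631 + 560 = 1191
F) 1191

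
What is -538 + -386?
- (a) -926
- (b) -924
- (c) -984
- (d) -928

-538 + -386 = -924
b) -924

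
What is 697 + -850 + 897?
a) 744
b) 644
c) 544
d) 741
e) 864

First: 697 + -850 = -153
Then: -153 + 897 = 744
a) 744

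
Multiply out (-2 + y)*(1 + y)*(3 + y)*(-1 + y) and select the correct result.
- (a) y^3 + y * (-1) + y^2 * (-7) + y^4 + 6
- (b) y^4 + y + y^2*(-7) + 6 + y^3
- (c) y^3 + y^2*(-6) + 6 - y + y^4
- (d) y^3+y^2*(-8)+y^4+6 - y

Expanding (-2 + y)*(1 + y)*(3 + y)*(-1 + y):
= y^3 + y * (-1) + y^2 * (-7) + y^4 + 6
a) y^3 + y * (-1) + y^2 * (-7) + y^4 + 6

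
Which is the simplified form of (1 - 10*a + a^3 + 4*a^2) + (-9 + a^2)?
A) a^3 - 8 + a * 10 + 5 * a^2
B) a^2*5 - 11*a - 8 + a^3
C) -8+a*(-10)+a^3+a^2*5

Adding the polynomials and combining like terms:
(1 - 10*a + a^3 + 4*a^2) + (-9 + a^2)
= -8+a*(-10)+a^3+a^2*5
C) -8+a*(-10)+a^3+a^2*5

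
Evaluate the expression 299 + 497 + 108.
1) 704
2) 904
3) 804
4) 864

First: 299 + 497 = 796
Then: 796 + 108 = 904
2) 904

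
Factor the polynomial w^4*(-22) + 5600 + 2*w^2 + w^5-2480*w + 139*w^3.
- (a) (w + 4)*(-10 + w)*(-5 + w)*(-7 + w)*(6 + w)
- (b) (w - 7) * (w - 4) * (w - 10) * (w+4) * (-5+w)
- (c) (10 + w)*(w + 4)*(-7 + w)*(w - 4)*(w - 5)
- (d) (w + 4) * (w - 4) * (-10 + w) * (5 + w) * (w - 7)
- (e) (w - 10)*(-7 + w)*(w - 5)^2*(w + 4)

We need to factor w^4*(-22) + 5600 + 2*w^2 + w^5-2480*w + 139*w^3.
The factored form is (w - 7) * (w - 4) * (w - 10) * (w+4) * (-5+w).
b) (w - 7) * (w - 4) * (w - 10) * (w+4) * (-5+w)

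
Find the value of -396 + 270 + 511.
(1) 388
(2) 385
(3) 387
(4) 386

First: -396 + 270 = -126
Then: -126 + 511 = 385
2) 385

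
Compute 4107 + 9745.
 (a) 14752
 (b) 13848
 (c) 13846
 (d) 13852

4107 + 9745 = 13852
d) 13852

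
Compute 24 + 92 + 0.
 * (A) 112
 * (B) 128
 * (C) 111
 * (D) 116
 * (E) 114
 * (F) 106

First: 24 + 92 = 116
Then: 116 + 0 = 116
D) 116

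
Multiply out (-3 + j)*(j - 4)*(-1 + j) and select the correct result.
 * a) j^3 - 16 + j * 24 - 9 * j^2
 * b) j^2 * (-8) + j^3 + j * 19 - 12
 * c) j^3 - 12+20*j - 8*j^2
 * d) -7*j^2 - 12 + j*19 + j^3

Expanding (-3 + j)*(j - 4)*(-1 + j):
= j^2 * (-8) + j^3 + j * 19 - 12
b) j^2 * (-8) + j^3 + j * 19 - 12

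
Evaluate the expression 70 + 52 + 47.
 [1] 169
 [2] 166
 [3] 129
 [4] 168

First: 70 + 52 = 122
Then: 122 + 47 = 169
1) 169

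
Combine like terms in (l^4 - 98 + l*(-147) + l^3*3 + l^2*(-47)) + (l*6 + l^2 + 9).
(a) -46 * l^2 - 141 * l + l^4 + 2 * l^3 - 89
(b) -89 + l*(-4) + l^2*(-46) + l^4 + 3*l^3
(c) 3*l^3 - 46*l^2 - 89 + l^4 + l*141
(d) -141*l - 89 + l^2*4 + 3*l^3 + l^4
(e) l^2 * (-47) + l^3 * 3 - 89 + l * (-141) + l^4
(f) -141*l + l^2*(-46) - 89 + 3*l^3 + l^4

Adding the polynomials and combining like terms:
(l^4 - 98 + l*(-147) + l^3*3 + l^2*(-47)) + (l*6 + l^2 + 9)
= -141*l + l^2*(-46) - 89 + 3*l^3 + l^4
f) -141*l + l^2*(-46) - 89 + 3*l^3 + l^4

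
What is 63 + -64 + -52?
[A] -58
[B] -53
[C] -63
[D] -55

First: 63 + -64 = -1
Then: -1 + -52 = -53
B) -53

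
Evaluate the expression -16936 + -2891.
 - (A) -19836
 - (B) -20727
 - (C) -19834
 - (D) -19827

-16936 + -2891 = -19827
D) -19827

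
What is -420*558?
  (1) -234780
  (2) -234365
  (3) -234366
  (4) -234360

-420 * 558 = -234360
4) -234360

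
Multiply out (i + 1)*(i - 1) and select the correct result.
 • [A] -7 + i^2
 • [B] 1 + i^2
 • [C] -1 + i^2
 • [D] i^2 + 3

Expanding (i + 1)*(i - 1):
= -1 + i^2
C) -1 + i^2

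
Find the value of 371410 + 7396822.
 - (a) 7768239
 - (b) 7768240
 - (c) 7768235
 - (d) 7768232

371410 + 7396822 = 7768232
d) 7768232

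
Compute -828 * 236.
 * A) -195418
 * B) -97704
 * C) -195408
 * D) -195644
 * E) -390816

-828 * 236 = -195408
C) -195408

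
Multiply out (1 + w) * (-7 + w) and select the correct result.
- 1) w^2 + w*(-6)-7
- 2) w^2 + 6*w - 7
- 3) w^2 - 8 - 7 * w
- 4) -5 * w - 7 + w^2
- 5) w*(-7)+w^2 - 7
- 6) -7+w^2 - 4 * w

Expanding (1 + w) * (-7 + w):
= w^2 + w*(-6)-7
1) w^2 + w*(-6)-7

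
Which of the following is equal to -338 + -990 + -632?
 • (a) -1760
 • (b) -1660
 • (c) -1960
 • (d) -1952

First: -338 + -990 = -1328
Then: -1328 + -632 = -1960
c) -1960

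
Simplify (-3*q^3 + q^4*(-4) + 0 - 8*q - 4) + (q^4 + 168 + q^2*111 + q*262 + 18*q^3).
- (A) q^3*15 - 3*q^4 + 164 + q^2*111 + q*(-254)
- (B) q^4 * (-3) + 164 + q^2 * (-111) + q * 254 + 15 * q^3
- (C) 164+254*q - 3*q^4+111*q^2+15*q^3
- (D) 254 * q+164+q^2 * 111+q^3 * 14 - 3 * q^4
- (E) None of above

Adding the polynomials and combining like terms:
(-3*q^3 + q^4*(-4) + 0 - 8*q - 4) + (q^4 + 168 + q^2*111 + q*262 + 18*q^3)
= 164+254*q - 3*q^4+111*q^2+15*q^3
C) 164+254*q - 3*q^4+111*q^2+15*q^3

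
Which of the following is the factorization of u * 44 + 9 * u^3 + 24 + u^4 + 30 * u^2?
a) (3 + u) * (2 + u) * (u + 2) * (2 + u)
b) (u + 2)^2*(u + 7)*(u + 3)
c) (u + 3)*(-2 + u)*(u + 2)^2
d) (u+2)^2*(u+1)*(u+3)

We need to factor u * 44 + 9 * u^3 + 24 + u^4 + 30 * u^2.
The factored form is (3 + u) * (2 + u) * (u + 2) * (2 + u).
a) (3 + u) * (2 + u) * (u + 2) * (2 + u)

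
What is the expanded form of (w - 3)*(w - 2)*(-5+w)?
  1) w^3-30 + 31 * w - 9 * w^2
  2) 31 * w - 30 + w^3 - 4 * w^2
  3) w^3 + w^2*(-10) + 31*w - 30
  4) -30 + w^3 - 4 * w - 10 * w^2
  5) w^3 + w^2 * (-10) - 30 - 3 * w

Expanding (w - 3)*(w - 2)*(-5+w):
= w^3 + w^2*(-10) + 31*w - 30
3) w^3 + w^2*(-10) + 31*w - 30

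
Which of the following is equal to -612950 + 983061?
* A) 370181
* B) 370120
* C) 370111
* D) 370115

-612950 + 983061 = 370111
C) 370111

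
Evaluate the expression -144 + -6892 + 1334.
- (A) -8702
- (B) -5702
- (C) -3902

First: -144 + -6892 = -7036
Then: -7036 + 1334 = -5702
B) -5702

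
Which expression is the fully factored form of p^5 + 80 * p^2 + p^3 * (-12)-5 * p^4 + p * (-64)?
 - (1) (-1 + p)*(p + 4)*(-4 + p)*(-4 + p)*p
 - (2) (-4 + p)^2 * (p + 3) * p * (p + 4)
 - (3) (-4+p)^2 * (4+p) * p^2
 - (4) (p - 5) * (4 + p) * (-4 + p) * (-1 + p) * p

We need to factor p^5 + 80 * p^2 + p^3 * (-12)-5 * p^4 + p * (-64).
The factored form is (-1 + p)*(p + 4)*(-4 + p)*(-4 + p)*p.
1) (-1 + p)*(p + 4)*(-4 + p)*(-4 + p)*p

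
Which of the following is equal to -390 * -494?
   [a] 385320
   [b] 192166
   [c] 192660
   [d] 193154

-390 * -494 = 192660
c) 192660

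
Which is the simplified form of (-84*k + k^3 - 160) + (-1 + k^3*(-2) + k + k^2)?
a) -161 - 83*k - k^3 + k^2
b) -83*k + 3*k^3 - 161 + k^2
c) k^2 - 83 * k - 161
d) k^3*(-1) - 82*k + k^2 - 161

Adding the polynomials and combining like terms:
(-84*k + k^3 - 160) + (-1 + k^3*(-2) + k + k^2)
= -161 - 83*k - k^3 + k^2
a) -161 - 83*k - k^3 + k^2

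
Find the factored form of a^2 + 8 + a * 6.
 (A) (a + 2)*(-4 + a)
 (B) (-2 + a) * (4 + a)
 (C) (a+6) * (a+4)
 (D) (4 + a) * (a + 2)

We need to factor a^2 + 8 + a * 6.
The factored form is (4 + a) * (a + 2).
D) (4 + a) * (a + 2)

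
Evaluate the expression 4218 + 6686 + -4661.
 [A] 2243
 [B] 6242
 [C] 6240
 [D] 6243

First: 4218 + 6686 = 10904
Then: 10904 + -4661 = 6243
D) 6243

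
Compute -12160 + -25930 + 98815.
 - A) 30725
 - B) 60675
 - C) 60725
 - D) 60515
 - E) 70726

First: -12160 + -25930 = -38090
Then: -38090 + 98815 = 60725
C) 60725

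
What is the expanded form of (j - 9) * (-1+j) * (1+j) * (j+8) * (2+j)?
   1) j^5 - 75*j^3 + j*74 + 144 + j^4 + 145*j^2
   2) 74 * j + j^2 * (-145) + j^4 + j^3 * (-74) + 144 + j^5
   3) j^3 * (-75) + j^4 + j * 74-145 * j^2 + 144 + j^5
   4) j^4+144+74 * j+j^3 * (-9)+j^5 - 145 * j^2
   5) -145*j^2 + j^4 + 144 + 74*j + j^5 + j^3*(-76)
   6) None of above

Expanding (j - 9) * (-1+j) * (1+j) * (j+8) * (2+j):
= j^3 * (-75) + j^4 + j * 74-145 * j^2 + 144 + j^5
3) j^3 * (-75) + j^4 + j * 74-145 * j^2 + 144 + j^5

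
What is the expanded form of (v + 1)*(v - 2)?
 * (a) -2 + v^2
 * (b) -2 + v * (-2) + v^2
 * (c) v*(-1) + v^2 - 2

Expanding (v + 1)*(v - 2):
= v*(-1) + v^2 - 2
c) v*(-1) + v^2 - 2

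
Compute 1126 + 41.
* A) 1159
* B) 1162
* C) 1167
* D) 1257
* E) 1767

1126 + 41 = 1167
C) 1167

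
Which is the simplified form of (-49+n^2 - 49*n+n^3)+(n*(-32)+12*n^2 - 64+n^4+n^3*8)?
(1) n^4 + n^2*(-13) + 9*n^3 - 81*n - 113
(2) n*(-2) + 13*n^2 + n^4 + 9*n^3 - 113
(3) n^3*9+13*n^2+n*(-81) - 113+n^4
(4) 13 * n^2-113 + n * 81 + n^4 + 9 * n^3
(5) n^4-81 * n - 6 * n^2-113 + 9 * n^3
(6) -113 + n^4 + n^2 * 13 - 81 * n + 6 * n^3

Adding the polynomials and combining like terms:
(-49 + n^2 - 49*n + n^3) + (n*(-32) + 12*n^2 - 64 + n^4 + n^3*8)
= n^3*9+13*n^2+n*(-81) - 113+n^4
3) n^3*9+13*n^2+n*(-81) - 113+n^4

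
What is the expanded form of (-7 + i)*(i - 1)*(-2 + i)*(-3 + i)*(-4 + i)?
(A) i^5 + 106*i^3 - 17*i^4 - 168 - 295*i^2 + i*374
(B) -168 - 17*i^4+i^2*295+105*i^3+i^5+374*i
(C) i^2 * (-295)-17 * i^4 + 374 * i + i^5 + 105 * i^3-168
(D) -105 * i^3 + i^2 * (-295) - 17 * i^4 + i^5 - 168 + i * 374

Expanding (-7 + i)*(i - 1)*(-2 + i)*(-3 + i)*(-4 + i):
= i^2 * (-295)-17 * i^4 + 374 * i + i^5 + 105 * i^3-168
C) i^2 * (-295)-17 * i^4 + 374 * i + i^5 + 105 * i^3-168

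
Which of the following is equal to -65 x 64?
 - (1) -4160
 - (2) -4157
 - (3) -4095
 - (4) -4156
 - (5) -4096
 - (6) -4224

-65 * 64 = -4160
1) -4160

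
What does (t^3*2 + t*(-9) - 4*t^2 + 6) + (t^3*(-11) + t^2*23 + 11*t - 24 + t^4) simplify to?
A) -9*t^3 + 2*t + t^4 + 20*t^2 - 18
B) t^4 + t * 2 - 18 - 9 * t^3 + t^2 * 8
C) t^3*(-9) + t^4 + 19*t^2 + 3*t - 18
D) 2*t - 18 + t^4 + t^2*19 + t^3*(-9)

Adding the polynomials and combining like terms:
(t^3*2 + t*(-9) - 4*t^2 + 6) + (t^3*(-11) + t^2*23 + 11*t - 24 + t^4)
= 2*t - 18 + t^4 + t^2*19 + t^3*(-9)
D) 2*t - 18 + t^4 + t^2*19 + t^3*(-9)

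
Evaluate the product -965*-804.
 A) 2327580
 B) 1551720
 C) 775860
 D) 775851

-965 * -804 = 775860
C) 775860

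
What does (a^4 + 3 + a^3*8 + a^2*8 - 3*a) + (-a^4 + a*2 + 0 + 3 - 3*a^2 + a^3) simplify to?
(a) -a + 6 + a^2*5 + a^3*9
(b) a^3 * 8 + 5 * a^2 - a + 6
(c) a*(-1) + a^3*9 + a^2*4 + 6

Adding the polynomials and combining like terms:
(a^4 + 3 + a^3*8 + a^2*8 - 3*a) + (-a^4 + a*2 + 0 + 3 - 3*a^2 + a^3)
= -a + 6 + a^2*5 + a^3*9
a) -a + 6 + a^2*5 + a^3*9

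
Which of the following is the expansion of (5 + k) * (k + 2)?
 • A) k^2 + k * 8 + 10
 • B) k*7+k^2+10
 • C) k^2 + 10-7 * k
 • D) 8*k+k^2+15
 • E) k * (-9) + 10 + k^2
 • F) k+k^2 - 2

Expanding (5 + k) * (k + 2):
= k*7+k^2+10
B) k*7+k^2+10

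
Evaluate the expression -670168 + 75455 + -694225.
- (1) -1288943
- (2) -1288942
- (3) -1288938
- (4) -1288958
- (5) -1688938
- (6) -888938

First: -670168 + 75455 = -594713
Then: -594713 + -694225 = -1288938
3) -1288938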